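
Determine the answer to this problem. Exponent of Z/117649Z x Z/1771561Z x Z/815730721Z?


Exponent = lcm of the cyclic orders; pairwise coprime => product.
7^6*11^6*13^8=117649*1771561*815730721=170016538382536014169


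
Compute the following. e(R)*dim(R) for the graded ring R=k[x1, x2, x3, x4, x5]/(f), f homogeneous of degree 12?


e(R)=deg(f)=12, dim(R)=5-1=4
e*dim=12*4=48


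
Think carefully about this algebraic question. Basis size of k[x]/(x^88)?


Basis: 1,x,...,x^87
dim=88


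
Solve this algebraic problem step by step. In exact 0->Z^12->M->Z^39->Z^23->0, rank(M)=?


Alt sum=0:
(-1)^0*12 + (-1)^1*? + (-1)^2*39 + (-1)^3*23=0
rank(M)=28


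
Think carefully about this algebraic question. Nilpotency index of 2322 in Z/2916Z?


2322^k mod 2916:
k=1: 2322
k=2: 0
First zero at k = 2


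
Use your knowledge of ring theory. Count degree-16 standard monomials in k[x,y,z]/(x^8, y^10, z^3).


Need i<8, j<10, k<3 with i+j+k=16.
For each i, j ranges over max(0,16-i-2)..min(9,16-i):
  i=0: j in [14,9] -> 0
  i=1: j in [13,9] -> 0
  i=2: j in [12,9] -> 0
  i=3: j in [11,9] -> 0
  i=4: j in [10,9] -> 0
  i=5: j in [9,9] -> 1
  i=6: j in [8,9] -> 2
  i=7: j in [7,9] -> 3
H(16) = 0+0+0+0+0+1+2+3 = 6


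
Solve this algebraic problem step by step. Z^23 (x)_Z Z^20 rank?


rank(M(x)N) = rank(M)*rank(N)
23*20 = 460


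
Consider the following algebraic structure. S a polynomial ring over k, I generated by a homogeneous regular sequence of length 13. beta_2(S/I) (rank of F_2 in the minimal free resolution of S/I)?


Regular sequence => Koszul complex is the minimal free resolution.
Syz_1 minimally generated by Koszul relations f_i*e_j - f_j*e_i (i<j): mu(Syz_1) = beta_2 = C(m,2) = m(m-1)/2
m=13
13*12/2 = 78


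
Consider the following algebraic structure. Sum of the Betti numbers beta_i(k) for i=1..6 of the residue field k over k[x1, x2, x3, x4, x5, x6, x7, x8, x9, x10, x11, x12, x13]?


Koszul resolution: beta_i(k)=C(n,i), n=13
C(13,1)=13, C(13,2)=78, C(13,3)=286, C(13,4)=715, C(13,5)=1287, C(13,6)=1716
Sum=4095


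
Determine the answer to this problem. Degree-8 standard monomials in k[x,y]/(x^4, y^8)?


k[x,y], I = (x^4, y^8), d = 8
Need i < 4 and d-i < 8.
Range: 1 <= i <= 3.
H(8) = 3


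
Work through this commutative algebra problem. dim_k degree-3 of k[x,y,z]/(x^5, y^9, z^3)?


Need i<5, j<9, k<3 with i+j+k=3.
For each i, j ranges over max(0,3-i-2)..min(8,3-i):
  i=0: j in [1,3] -> 3
  i=1: j in [0,2] -> 3
  i=2: j in [0,1] -> 2
  i=3: j in [0,0] -> 1
H(3) = 3+3+2+1 = 9


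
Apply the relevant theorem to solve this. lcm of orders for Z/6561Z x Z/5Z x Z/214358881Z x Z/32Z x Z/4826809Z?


Exponent = lcm of the cyclic orders; pairwise coprime => product.
3^8*5^1*11^8*2^5*13^6=6561*5*214358881*32*4826809=1086154524192515675040


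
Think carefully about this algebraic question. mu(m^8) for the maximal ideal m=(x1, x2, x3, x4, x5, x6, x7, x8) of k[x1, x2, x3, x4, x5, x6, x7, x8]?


Graded Nakayama: mu(m^d) = dim_k (m^d/m^(d+1)) = #degree-8 monomials in 8 vars
C(n+d-1,d)=C(15,8)=6435


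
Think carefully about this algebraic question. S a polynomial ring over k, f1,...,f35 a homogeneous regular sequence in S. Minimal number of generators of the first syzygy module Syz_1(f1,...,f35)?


Regular sequence => Koszul complex is the minimal free resolution.
Syz_1 minimally generated by Koszul relations f_i*e_j - f_j*e_i (i<j): mu(Syz_1) = beta_2 = C(m,2) = m(m-1)/2
m=35
35*34/2 = 595


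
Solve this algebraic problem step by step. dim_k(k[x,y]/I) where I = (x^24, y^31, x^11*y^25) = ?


k[x,y]/I, I = (x^24, y^31, x^11*y^25)
Rect: 24x31=744. Corner: (24-11)x(31-25)=78.
dim = 744-78 = 666


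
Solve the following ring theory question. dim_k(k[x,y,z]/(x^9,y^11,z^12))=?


Basis: x^iy^jz^k, i<9,j<11,k<12
9*11*12=1188


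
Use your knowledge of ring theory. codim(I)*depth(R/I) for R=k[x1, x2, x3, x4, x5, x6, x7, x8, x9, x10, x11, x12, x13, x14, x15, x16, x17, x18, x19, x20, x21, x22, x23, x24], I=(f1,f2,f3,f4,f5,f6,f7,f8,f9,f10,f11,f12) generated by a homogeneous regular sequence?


codim=12, depth=dim(R/I)=24-12=12
Product=12*12=144


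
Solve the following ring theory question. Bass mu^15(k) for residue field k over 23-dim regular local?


C(n,i)=C(23,15)=490314


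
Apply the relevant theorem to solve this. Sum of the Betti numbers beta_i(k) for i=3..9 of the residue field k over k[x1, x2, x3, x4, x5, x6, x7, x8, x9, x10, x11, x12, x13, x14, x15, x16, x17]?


Koszul resolution: beta_i(k)=C(n,i), n=17
C(17,3)=680, C(17,4)=2380, C(17,5)=6188, C(17,6)=12376, C(17,7)=19448, C(17,8)=24310, C(17,9)=24310
Sum=89692


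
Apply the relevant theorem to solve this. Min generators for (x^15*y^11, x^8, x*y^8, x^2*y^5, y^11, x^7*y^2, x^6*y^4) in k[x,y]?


Remove redundant (divisible by others).
x^15*y^11 redundant.
Min: x^8, x^7*y^2, x^6*y^4, x^2*y^5, x*y^8, y^11
Count=6


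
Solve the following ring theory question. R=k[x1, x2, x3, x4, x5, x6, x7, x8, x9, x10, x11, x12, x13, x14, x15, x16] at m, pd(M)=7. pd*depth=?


pd+depth=16
depth=16-7=9
pd*depth=7*9=63


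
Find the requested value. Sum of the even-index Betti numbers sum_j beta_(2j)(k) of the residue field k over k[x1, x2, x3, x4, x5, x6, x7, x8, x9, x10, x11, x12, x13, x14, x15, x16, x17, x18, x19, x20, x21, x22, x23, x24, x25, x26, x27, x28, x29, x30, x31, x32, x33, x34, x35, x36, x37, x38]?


Koszul resolution: beta_i(k)=C(n,i), n=38
sum_even C(38,i) = 2^(n-1) = 2^37 = 137438953472


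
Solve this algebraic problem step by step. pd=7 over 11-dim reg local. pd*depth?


pd+depth=11
depth=11-7=4
pd*depth=7*4=28


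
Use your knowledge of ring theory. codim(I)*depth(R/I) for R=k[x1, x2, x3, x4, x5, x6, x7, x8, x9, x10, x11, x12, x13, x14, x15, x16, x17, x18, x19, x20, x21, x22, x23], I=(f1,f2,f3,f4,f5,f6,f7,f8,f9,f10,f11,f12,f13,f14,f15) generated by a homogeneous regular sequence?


codim=15, depth=dim(R/I)=23-15=8
Product=15*8=120


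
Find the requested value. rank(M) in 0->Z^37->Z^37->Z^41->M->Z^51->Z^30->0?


Alt sum=0:
(-1)^0*37 + (-1)^1*37 + (-1)^2*41 + (-1)^3*? + (-1)^4*51 + (-1)^5*30=0
rank(M)=62


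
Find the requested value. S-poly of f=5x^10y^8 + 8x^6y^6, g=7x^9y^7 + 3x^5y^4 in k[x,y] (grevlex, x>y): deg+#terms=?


LT(f)=5x^10y^8, LT(g)=7x^9y^7
lcm(LM)=x^10y^8
S(f,g) (scaled by 35 to clear denominators) = 7*f - 5xy*g = 56x^6y^6 - 15x^6y^5
2 terms, deg 12.
12+2=14


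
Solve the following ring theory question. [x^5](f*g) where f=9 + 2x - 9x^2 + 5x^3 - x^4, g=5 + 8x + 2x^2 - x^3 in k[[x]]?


[x^5] = sum a_i*b_j, i+j=5
  -9*-1=9
  5*2=10
  -1*8=-8
Sum=11


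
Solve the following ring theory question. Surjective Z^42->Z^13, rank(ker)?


rank(ker) = 42-13 = 29


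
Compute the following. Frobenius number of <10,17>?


gcd(10,17)=1 => F=ab-a-b=10*17-10-17=170-27=143


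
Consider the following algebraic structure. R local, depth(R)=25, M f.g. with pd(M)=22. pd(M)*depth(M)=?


pd+depth=25
depth=25-22=3
pd*depth=22*3=66


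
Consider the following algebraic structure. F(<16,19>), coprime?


gcd(16,19)=1 => F=ab-a-b=16*19-16-19=304-35=269


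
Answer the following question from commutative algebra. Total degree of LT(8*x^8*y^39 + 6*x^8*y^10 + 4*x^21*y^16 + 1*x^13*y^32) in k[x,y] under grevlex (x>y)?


LT: 8*x^8*y^39
deg_x=8, deg_y=39
Total=8+39=47


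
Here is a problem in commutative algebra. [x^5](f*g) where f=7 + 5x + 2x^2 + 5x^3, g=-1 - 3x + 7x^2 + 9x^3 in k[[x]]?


[x^5] = sum a_i*b_j, i+j=5
  2*9=18
  5*7=35
Sum=53


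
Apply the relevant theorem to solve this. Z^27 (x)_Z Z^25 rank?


rank(M(x)N) = rank(M)*rank(N)
27*25 = 675


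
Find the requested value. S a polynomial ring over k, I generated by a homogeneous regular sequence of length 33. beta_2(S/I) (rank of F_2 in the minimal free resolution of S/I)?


Regular sequence => Koszul complex is the minimal free resolution.
Syz_1 minimally generated by Koszul relations f_i*e_j - f_j*e_i (i<j): mu(Syz_1) = beta_2 = C(m,2) = m(m-1)/2
m=33
33*32/2 = 528


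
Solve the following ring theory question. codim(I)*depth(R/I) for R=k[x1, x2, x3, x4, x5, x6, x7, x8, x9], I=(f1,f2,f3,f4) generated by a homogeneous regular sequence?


codim=4, depth=dim(R/I)=9-4=5
Product=4*5=20


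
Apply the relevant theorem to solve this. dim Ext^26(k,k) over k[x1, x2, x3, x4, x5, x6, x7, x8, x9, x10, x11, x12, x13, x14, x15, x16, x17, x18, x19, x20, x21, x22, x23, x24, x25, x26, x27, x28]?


C(n,i)=C(28,26)=378


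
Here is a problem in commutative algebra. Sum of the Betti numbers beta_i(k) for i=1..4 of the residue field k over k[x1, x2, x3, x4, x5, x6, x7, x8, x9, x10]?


Koszul resolution: beta_i(k)=C(n,i), n=10
C(10,1)=10, C(10,2)=45, C(10,3)=120, C(10,4)=210
Sum=385


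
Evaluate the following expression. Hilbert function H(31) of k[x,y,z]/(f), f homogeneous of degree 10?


C(33,2)-C(23,2)=528-253=275


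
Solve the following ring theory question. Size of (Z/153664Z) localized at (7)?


7-primary part: 153664=7^4*64
Size=7^4=2401


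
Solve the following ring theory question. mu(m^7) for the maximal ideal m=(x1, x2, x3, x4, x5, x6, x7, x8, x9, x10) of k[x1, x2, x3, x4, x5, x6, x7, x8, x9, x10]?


Graded Nakayama: mu(m^d) = dim_k (m^d/m^(d+1)) = #degree-7 monomials in 10 vars
C(n+d-1,d)=C(16,7)=11440


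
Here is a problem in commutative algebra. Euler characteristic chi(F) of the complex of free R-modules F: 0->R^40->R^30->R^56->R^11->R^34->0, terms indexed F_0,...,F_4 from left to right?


chi = sum (-1)^i * rank:
(-1)^0*40=40
(-1)^1*30=-30
(-1)^2*56=56
(-1)^3*11=-11
(-1)^4*34=34
chi=89


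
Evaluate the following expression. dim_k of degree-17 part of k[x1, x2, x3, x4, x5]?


C(d+n-1,n-1)=C(21,4)=5985


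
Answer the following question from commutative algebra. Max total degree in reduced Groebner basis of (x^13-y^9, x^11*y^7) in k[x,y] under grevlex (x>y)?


LT(f1)=x^13, LT(f2)=x^11y^7, lcm=x^13y^7
S(f1,f2) = y^7*f1 - x^2*f2 = -y^16
Reduced GB = {f1, f2, y^16}; degrees 13, 18, 16
Max = 18


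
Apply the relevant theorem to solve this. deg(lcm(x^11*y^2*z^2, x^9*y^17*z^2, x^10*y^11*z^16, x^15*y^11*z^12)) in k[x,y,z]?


lcm = componentwise max:
x: max(11,9,10,15)=15
y: max(2,17,11,11)=17
z: max(2,2,16,12)=16
Total=15+17+16=48


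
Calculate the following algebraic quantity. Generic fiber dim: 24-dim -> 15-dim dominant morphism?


dim(fiber)=dim(X)-dim(Y)=24-15=9


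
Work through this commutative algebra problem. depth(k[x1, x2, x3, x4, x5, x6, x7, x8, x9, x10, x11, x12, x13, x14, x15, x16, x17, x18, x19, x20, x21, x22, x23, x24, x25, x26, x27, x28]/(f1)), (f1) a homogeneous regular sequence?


depth(R)=28
depth(R/I)=28-1=27


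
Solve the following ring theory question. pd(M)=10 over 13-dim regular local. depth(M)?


pd+depth=depth(R)=13
depth=13-10=3


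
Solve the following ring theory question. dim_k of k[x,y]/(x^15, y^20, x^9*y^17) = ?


k[x,y]/I, I = (x^15, y^20, x^9*y^17)
Rect: 15x20=300. Corner: (15-9)x(20-17)=18.
dim = 300-18 = 282


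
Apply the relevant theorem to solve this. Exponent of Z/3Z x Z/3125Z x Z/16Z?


Exponent = lcm of the cyclic orders; pairwise coprime => product.
3^1*5^5*2^4=3*3125*16=150000


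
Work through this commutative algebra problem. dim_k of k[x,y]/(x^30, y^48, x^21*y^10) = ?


k[x,y]/I, I = (x^30, y^48, x^21*y^10)
Rect: 30x48=1440. Corner: (30-21)x(48-10)=342.
dim = 1440-342 = 1098


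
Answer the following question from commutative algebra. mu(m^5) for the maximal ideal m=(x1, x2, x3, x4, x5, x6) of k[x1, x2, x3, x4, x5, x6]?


Graded Nakayama: mu(m^d) = dim_k (m^d/m^(d+1)) = #degree-5 monomials in 6 vars
C(n+d-1,d)=C(10,5)=252


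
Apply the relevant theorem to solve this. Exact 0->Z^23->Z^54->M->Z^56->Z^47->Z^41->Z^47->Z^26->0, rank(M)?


Alt sum=0:
(-1)^0*23 + (-1)^1*54 + (-1)^2*? + (-1)^3*56 + (-1)^4*47 + (-1)^5*41 + (-1)^6*47 + (-1)^7*26=0
rank(M)=60


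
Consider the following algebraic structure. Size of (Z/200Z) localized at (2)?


2-primary part: 200=2^3*25
Size=2^3=8


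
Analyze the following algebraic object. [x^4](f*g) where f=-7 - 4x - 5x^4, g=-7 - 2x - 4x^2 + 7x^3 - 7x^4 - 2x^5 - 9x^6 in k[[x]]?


[x^4] = sum a_i*b_j, i+j=4
  -7*-7=49
  -4*7=-28
  -5*-7=35
Sum=56


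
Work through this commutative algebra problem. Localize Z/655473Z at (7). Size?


7-primary part: 655473=7^5*39
Size=7^5=16807


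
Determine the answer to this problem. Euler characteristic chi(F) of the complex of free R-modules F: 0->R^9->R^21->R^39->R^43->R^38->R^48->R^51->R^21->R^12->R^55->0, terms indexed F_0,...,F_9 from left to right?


chi = sum (-1)^i * rank:
(-1)^0*9=9
(-1)^1*21=-21
(-1)^2*39=39
(-1)^3*43=-43
(-1)^4*38=38
(-1)^5*48=-48
(-1)^6*51=51
(-1)^7*21=-21
(-1)^8*12=12
(-1)^9*55=-55
chi=-39


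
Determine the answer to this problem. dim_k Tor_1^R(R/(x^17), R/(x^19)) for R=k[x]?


Tor_1(R/I,R/J)=(I cap J)/IJ=(x^19)/(x^36)
dim=36-19=min(17,19)=17


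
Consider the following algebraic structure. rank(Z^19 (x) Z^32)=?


rank(M(x)N) = rank(M)*rank(N)
19*32 = 608


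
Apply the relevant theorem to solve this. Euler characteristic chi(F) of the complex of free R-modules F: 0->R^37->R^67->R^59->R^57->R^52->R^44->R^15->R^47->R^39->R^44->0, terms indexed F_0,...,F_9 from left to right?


chi = sum (-1)^i * rank:
(-1)^0*37=37
(-1)^1*67=-67
(-1)^2*59=59
(-1)^3*57=-57
(-1)^4*52=52
(-1)^5*44=-44
(-1)^6*15=15
(-1)^7*47=-47
(-1)^8*39=39
(-1)^9*44=-44
chi=-57


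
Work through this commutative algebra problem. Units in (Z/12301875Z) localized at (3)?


Local ring = Z/19683Z.
phi(19683) = 3^8*(3-1) = 13122


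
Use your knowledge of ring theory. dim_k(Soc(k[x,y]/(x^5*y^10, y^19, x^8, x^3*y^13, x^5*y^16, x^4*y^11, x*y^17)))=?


Socle = ann(m) = span of standard monomials u with x*u, y*u in I (staircase corners).
Redundant generators: x^5*y^16
Minimal generators: x^8, x^5*y^10, x^4*y^11, x^3*y^13, x*y^17, y^19
Corners: y^18, x^2y^16, x^3y^12, x^4y^10, x^7y^9
Socle dim=5


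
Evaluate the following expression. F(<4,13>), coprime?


gcd(4,13)=1 => F=ab-a-b=4*13-4-13=52-17=35


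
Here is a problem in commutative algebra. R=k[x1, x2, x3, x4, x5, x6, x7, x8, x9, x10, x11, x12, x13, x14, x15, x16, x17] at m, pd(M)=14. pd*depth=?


pd+depth=17
depth=17-14=3
pd*depth=14*3=42


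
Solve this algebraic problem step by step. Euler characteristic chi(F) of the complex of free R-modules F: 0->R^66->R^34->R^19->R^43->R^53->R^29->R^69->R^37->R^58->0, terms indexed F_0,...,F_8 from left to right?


chi = sum (-1)^i * rank:
(-1)^0*66=66
(-1)^1*34=-34
(-1)^2*19=19
(-1)^3*43=-43
(-1)^4*53=53
(-1)^5*29=-29
(-1)^6*69=69
(-1)^7*37=-37
(-1)^8*58=58
chi=122


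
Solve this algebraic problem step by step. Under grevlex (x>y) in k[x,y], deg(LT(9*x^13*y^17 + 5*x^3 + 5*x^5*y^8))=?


LT: 9*x^13*y^17
deg_x=13, deg_y=17
Total=13+17=30


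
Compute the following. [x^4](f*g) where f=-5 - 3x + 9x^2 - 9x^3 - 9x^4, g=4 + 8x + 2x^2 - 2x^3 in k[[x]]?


[x^4] = sum a_i*b_j, i+j=4
  -3*-2=6
  9*2=18
  -9*8=-72
  -9*4=-36
Sum=-84


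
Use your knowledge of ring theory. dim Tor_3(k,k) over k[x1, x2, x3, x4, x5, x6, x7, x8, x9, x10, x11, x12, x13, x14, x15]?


Koszul: C(n,i)=C(15,3)=455


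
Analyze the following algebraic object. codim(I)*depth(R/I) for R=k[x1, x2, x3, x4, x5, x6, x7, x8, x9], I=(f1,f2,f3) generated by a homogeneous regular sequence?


codim=3, depth=dim(R/I)=9-3=6
Product=3*6=18


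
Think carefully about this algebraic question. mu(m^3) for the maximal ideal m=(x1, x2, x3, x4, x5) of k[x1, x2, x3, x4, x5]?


Graded Nakayama: mu(m^d) = dim_k (m^d/m^(d+1)) = #degree-3 monomials in 5 vars
C(n+d-1,d)=C(7,3)=35


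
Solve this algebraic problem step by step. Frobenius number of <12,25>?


gcd(12,25)=1 => F=ab-a-b=12*25-12-25=300-37=263


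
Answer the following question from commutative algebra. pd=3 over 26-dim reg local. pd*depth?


pd+depth=26
depth=26-3=23
pd*depth=3*23=69


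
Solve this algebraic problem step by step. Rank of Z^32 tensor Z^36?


rank(M(x)N) = rank(M)*rank(N)
32*36 = 1152


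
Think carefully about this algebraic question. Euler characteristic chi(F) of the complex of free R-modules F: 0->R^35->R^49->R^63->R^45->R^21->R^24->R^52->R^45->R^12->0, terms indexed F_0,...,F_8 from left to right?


chi = sum (-1)^i * rank:
(-1)^0*35=35
(-1)^1*49=-49
(-1)^2*63=63
(-1)^3*45=-45
(-1)^4*21=21
(-1)^5*24=-24
(-1)^6*52=52
(-1)^7*45=-45
(-1)^8*12=12
chi=20


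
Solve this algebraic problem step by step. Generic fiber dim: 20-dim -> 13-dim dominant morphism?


dim(fiber)=dim(X)-dim(Y)=20-13=7


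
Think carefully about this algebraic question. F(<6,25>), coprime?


gcd(6,25)=1 => F=ab-a-b=6*25-6-25=150-31=119


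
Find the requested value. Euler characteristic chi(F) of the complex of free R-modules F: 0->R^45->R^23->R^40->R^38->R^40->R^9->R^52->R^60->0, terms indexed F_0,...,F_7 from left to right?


chi = sum (-1)^i * rank:
(-1)^0*45=45
(-1)^1*23=-23
(-1)^2*40=40
(-1)^3*38=-38
(-1)^4*40=40
(-1)^5*9=-9
(-1)^6*52=52
(-1)^7*60=-60
chi=47


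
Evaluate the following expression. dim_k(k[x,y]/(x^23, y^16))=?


Basis: x^i*y^j, i<23, j<16
23*16=368


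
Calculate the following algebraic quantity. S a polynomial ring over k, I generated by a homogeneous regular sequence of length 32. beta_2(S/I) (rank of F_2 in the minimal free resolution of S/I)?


Regular sequence => Koszul complex is the minimal free resolution.
Syz_1 minimally generated by Koszul relations f_i*e_j - f_j*e_i (i<j): mu(Syz_1) = beta_2 = C(m,2) = m(m-1)/2
m=32
32*31/2 = 496


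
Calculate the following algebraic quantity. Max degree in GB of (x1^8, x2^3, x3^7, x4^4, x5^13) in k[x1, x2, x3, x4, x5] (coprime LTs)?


Pure powers, coprime LTs => already GB.
Degrees: 8, 3, 7, 4, 13
Max=13


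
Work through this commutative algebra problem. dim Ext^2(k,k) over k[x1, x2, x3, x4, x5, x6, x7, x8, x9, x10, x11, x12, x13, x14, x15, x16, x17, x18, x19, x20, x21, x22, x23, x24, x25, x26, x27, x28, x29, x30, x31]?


C(n,i)=C(31,2)=465


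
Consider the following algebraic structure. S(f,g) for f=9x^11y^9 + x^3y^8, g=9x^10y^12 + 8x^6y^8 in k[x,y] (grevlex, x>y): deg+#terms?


LT(f)=9x^11y^9, LT(g)=9x^10y^12
lcm(LM)=x^11y^12
S(f,g) (scaled by 81 to clear denominators) = 9y^3*f - 9x*g = -72x^7y^8 + 9x^3y^11
2 terms, deg 15.
15+2=17


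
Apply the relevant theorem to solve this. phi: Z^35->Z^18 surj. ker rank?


rank(ker) = 35-18 = 17


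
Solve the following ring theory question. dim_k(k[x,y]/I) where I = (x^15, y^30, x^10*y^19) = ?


k[x,y]/I, I = (x^15, y^30, x^10*y^19)
Rect: 15x30=450. Corner: (15-10)x(30-19)=55.
dim = 450-55 = 395


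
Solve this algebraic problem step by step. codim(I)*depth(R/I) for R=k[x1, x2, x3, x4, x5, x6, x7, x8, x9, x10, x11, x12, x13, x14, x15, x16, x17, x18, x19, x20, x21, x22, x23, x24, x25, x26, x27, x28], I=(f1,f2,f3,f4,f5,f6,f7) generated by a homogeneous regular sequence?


codim=7, depth=dim(R/I)=28-7=21
Product=7*21=147


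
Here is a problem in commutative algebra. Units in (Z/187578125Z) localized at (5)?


Local ring = Z/78125Z.
phi(78125) = 5^6*(5-1) = 62500


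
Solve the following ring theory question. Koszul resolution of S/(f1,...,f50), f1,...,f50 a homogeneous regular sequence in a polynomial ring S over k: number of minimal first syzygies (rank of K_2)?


Regular sequence => Koszul complex is the minimal free resolution.
Syz_1 minimally generated by Koszul relations f_i*e_j - f_j*e_i (i<j): mu(Syz_1) = beta_2 = C(m,2) = m(m-1)/2
m=50
50*49/2 = 1225


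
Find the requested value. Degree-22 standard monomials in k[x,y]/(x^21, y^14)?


k[x,y], I = (x^21, y^14), d = 22
Need i < 21 and d-i < 14.
Range: 9 <= i <= 20.
H(22) = 12


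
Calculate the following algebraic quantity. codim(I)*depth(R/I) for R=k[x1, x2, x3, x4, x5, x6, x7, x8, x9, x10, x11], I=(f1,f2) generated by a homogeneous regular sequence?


codim=2, depth=dim(R/I)=11-2=9
Product=2*9=18


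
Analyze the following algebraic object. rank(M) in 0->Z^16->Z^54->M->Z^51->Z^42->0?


Alt sum=0:
(-1)^0*16 + (-1)^1*54 + (-1)^2*? + (-1)^3*51 + (-1)^4*42=0
rank(M)=47


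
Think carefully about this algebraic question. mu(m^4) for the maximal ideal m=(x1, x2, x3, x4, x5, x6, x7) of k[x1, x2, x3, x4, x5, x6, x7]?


Graded Nakayama: mu(m^d) = dim_k (m^d/m^(d+1)) = #degree-4 monomials in 7 vars
C(n+d-1,d)=C(10,4)=210


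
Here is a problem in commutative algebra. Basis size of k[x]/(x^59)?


Basis: 1,x,...,x^58
dim=59


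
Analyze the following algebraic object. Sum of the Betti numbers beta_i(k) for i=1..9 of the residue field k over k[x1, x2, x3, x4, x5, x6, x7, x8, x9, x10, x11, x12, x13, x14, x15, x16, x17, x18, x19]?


Koszul resolution: beta_i(k)=C(n,i), n=19
C(19,1)=19, C(19,2)=171, C(19,3)=969, C(19,4)=3876, C(19,5)=11628, C(19,6)=27132, C(19,7)=50388, C(19,8)=75582, C(19,9)=92378
Sum=262143


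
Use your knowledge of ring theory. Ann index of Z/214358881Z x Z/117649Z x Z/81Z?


Exponent = lcm of the cyclic orders; pairwise coprime => product.
11^8*7^6*3^4=214358881*117649*81=2042747747252289


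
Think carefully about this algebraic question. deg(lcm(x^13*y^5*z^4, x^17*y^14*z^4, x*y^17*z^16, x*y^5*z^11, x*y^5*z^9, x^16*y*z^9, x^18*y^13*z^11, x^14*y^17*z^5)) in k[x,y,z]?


lcm = componentwise max:
x: max(13,17,1,1,1,16,18,14)=18
y: max(5,14,17,5,5,1,13,17)=17
z: max(4,4,16,11,9,9,11,5)=16
Total=18+17+16=51


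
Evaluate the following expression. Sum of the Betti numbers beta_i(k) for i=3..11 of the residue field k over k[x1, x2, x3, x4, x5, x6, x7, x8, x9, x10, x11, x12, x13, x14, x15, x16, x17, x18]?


Koszul resolution: beta_i(k)=C(n,i), n=18
C(18,3)=816, C(18,4)=3060, C(18,5)=8568, C(18,6)=18564, C(18,7)=31824, C(18,8)=43758, C(18,9)=48620, C(18,10)=43758, C(18,11)=31824
Sum=230792


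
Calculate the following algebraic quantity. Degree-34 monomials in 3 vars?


C(d+n-1,n-1)=C(36,2)=630


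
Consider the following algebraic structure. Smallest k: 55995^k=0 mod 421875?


55995^k mod 421875:
k=1: 55995
k=2: 65025
k=3: 293625
k=4: 219375
k=5: 168750
k=6: 0
First zero at k = 6


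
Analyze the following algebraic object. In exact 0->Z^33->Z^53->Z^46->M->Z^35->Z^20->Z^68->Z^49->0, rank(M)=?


Alt sum=0:
(-1)^0*33 + (-1)^1*53 + (-1)^2*46 + (-1)^3*? + (-1)^4*35 + (-1)^5*20 + (-1)^6*68 + (-1)^7*49=0
rank(M)=60


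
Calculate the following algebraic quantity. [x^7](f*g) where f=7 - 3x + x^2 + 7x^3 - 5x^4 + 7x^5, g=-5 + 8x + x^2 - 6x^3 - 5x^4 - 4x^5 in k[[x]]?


[x^7] = sum a_i*b_j, i+j=7
  1*-4=-4
  7*-5=-35
  -5*-6=30
  7*1=7
Sum=-2


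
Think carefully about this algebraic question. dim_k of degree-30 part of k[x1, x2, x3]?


C(d+n-1,n-1)=C(32,2)=496


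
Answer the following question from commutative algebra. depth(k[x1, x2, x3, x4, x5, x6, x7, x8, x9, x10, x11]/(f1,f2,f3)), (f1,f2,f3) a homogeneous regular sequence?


depth(R)=11
depth(R/I)=11-3=8


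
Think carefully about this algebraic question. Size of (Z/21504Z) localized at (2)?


2-primary part: 21504=2^10*21
Size=2^10=1024


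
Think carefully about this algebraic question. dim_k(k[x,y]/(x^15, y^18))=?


Basis: x^i*y^j, i<15, j<18
15*18=270


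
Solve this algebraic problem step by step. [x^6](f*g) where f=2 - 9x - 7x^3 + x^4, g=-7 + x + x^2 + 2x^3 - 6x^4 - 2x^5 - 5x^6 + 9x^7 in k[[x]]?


[x^6] = sum a_i*b_j, i+j=6
  2*-5=-10
  -9*-2=18
  -7*2=-14
  1*1=1
Sum=-5


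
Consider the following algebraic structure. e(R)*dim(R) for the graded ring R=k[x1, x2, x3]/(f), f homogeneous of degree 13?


e(R)=deg(f)=13, dim(R)=3-1=2
e*dim=13*2=26


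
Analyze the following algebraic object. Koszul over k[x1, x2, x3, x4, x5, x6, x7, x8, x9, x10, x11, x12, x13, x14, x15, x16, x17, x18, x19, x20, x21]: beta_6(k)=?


C(n,i)=C(21,6)=54264


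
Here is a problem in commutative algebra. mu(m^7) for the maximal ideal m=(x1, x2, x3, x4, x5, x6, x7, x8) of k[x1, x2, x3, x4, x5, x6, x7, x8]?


Graded Nakayama: mu(m^d) = dim_k (m^d/m^(d+1)) = #degree-7 monomials in 8 vars
C(n+d-1,d)=C(14,7)=3432


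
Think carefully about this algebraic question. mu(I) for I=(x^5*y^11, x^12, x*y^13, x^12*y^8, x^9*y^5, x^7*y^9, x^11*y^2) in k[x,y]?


Remove redundant (divisible by others).
x^12*y^8 redundant.
Min: x^12, x^11*y^2, x^9*y^5, x^7*y^9, x^5*y^11, x*y^13
Count=6


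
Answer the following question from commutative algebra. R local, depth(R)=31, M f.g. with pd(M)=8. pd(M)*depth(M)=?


pd+depth=31
depth=31-8=23
pd*depth=8*23=184


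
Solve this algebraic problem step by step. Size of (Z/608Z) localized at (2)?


2-primary part: 608=2^5*19
Size=2^5=32


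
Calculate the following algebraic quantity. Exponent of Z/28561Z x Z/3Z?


Exponent = lcm of the cyclic orders; pairwise coprime => product.
13^4*3^1=28561*3=85683


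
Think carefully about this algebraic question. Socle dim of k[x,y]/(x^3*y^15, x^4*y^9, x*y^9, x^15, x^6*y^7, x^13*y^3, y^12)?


Socle = ann(m) = span of standard monomials u with x*u, y*u in I (staircase corners).
Redundant generators: x^3*y^15, x^4*y^9
Minimal generators: x^15, x^13*y^3, x^6*y^7, x*y^9, y^12
Corners: y^11, x^5y^8, x^12y^6, x^14y^2
Socle dim=4


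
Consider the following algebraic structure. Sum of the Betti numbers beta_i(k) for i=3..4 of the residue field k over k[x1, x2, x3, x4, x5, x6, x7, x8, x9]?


Koszul resolution: beta_i(k)=C(n,i), n=9
C(9,3)=84, C(9,4)=126
Sum=210


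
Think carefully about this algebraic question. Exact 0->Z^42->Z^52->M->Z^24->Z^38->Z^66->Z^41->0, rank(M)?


Alt sum=0:
(-1)^0*42 + (-1)^1*52 + (-1)^2*? + (-1)^3*24 + (-1)^4*38 + (-1)^5*66 + (-1)^6*41=0
rank(M)=21


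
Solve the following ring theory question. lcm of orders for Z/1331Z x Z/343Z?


Exponent = lcm of the cyclic orders; pairwise coprime => product.
11^3*7^3=1331*343=456533


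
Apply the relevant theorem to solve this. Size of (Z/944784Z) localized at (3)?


3-primary part: 944784=3^10*16
Size=3^10=59049


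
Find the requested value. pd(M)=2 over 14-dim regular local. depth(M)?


pd+depth=depth(R)=14
depth=14-2=12


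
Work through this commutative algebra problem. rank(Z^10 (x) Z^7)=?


rank(M(x)N) = rank(M)*rank(N)
10*7 = 70


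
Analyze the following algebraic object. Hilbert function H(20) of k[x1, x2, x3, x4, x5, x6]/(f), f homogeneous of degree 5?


C(25,5)-C(20,5)=53130-15504=37626


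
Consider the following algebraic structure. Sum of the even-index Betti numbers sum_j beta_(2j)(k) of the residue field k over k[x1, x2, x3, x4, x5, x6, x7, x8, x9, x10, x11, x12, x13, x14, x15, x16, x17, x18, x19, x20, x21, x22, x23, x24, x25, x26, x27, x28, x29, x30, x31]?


Koszul resolution: beta_i(k)=C(n,i), n=31
sum_even C(31,i) = 2^(n-1) = 2^30 = 1073741824


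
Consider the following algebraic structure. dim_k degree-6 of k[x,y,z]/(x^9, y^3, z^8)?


Need i<9, j<3, k<8 with i+j+k=6.
For each i, j ranges over max(0,6-i-7)..min(2,6-i):
  i=0: j in [0,2] -> 3
  i=1: j in [0,2] -> 3
  i=2: j in [0,2] -> 3
  i=3: j in [0,2] -> 3
  i=4: j in [0,2] -> 3
  i=5: j in [0,1] -> 2
  i=6: j in [0,0] -> 1
H(6) = 3+3+3+3+3+2+1 = 18


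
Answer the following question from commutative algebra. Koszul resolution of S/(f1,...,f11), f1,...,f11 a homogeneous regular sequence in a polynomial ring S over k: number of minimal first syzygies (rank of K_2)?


Regular sequence => Koszul complex is the minimal free resolution.
Syz_1 minimally generated by Koszul relations f_i*e_j - f_j*e_i (i<j): mu(Syz_1) = beta_2 = C(m,2) = m(m-1)/2
m=11
11*10/2 = 55


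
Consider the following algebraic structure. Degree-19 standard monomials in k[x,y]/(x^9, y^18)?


k[x,y], I = (x^9, y^18), d = 19
Need i < 9 and d-i < 18.
Range: 2 <= i <= 8.
H(19) = 7


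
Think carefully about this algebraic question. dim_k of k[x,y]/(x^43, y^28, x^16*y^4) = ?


k[x,y]/I, I = (x^43, y^28, x^16*y^4)
Rect: 43x28=1204. Corner: (43-16)x(28-4)=648.
dim = 1204-648 = 556


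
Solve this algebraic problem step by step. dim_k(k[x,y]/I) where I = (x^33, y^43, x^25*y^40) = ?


k[x,y]/I, I = (x^33, y^43, x^25*y^40)
Rect: 33x43=1419. Corner: (33-25)x(43-40)=24.
dim = 1419-24 = 1395


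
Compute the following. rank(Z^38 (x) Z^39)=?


rank(M(x)N) = rank(M)*rank(N)
38*39 = 1482


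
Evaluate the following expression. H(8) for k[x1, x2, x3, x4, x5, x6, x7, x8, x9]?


C(d+n-1,n-1)=C(16,8)=12870


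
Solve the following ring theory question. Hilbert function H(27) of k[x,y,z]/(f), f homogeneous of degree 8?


C(29,2)-C(21,2)=406-210=196


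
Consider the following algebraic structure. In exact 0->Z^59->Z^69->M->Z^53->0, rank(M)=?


Alt sum=0:
(-1)^0*59 + (-1)^1*69 + (-1)^2*? + (-1)^3*53=0
rank(M)=63


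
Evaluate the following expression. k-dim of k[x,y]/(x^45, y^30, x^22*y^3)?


k[x,y]/I, I = (x^45, y^30, x^22*y^3)
Rect: 45x30=1350. Corner: (45-22)x(30-3)=621.
dim = 1350-621 = 729


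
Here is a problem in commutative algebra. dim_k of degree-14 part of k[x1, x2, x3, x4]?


C(d+n-1,n-1)=C(17,3)=680


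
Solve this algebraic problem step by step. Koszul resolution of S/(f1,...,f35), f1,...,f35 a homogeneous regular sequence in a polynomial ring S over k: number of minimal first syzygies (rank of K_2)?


Regular sequence => Koszul complex is the minimal free resolution.
Syz_1 minimally generated by Koszul relations f_i*e_j - f_j*e_i (i<j): mu(Syz_1) = beta_2 = C(m,2) = m(m-1)/2
m=35
35*34/2 = 595


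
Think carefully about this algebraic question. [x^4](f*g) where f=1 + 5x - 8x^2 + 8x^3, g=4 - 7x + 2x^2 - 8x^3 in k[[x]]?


[x^4] = sum a_i*b_j, i+j=4
  5*-8=-40
  -8*2=-16
  8*-7=-56
Sum=-112


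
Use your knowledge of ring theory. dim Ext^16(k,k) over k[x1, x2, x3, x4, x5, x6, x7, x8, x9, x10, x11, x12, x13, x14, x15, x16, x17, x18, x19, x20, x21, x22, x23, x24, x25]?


C(n,i)=C(25,16)=2042975


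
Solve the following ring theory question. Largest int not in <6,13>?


gcd(6,13)=1 => F=ab-a-b=6*13-6-13=78-19=59


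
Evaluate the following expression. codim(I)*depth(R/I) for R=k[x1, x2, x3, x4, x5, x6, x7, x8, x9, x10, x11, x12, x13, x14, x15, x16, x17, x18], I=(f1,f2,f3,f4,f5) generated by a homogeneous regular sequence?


codim=5, depth=dim(R/I)=18-5=13
Product=5*13=65


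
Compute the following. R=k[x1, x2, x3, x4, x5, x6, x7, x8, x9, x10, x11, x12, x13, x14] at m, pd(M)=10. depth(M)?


pd+depth=depth(R)=14
depth=14-10=4


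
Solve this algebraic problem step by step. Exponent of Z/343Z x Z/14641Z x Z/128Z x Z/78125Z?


Exponent = lcm of the cyclic orders; pairwise coprime => product.
7^3*11^4*2^7*5^7=343*14641*128*78125=50218630000000


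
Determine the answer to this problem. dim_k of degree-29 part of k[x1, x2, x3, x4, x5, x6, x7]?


C(d+n-1,n-1)=C(35,6)=1623160


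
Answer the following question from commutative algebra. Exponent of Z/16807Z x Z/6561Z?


Exponent = lcm of the cyclic orders; pairwise coprime => product.
7^5*3^8=16807*6561=110270727


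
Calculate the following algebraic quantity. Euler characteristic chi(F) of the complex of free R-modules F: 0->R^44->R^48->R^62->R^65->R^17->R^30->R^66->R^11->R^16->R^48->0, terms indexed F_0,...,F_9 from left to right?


chi = sum (-1)^i * rank:
(-1)^0*44=44
(-1)^1*48=-48
(-1)^2*62=62
(-1)^3*65=-65
(-1)^4*17=17
(-1)^5*30=-30
(-1)^6*66=66
(-1)^7*11=-11
(-1)^8*16=16
(-1)^9*48=-48
chi=3


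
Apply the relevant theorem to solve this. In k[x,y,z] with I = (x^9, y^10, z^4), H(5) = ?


Need i<9, j<10, k<4 with i+j+k=5.
For each i, j ranges over max(0,5-i-3)..min(9,5-i):
  i=0: j in [2,5] -> 4
  i=1: j in [1,4] -> 4
  i=2: j in [0,3] -> 4
  i=3: j in [0,2] -> 3
  i=4: j in [0,1] -> 2
  i=5: j in [0,0] -> 1
H(5) = 4+4+4+3+2+1 = 18


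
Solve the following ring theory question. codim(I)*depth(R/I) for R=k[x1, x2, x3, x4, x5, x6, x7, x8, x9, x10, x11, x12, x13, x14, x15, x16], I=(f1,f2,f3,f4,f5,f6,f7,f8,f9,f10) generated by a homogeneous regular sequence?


codim=10, depth=dim(R/I)=16-10=6
Product=10*6=60


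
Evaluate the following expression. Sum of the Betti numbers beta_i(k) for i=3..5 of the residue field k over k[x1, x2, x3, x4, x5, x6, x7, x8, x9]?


Koszul resolution: beta_i(k)=C(n,i), n=9
C(9,3)=84, C(9,4)=126, C(9,5)=126
Sum=336


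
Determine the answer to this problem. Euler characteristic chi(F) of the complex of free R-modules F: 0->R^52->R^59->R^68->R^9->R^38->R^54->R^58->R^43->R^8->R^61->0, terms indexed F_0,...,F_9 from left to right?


chi = sum (-1)^i * rank:
(-1)^0*52=52
(-1)^1*59=-59
(-1)^2*68=68
(-1)^3*9=-9
(-1)^4*38=38
(-1)^5*54=-54
(-1)^6*58=58
(-1)^7*43=-43
(-1)^8*8=8
(-1)^9*61=-61
chi=-2


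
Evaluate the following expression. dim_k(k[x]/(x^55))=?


Basis: 1,x,...,x^54
dim=55


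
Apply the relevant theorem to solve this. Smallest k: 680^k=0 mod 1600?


680^k mod 1600:
k=1: 680
k=2: 0
First zero at k = 2


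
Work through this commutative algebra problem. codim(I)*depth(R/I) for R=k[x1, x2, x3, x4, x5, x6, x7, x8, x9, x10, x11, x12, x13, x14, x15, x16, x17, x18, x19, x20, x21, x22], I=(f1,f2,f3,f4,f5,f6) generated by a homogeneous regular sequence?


codim=6, depth=dim(R/I)=22-6=16
Product=6*16=96


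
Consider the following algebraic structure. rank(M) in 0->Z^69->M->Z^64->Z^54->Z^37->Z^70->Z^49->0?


Alt sum=0:
(-1)^0*69 + (-1)^1*? + (-1)^2*64 + (-1)^3*54 + (-1)^4*37 + (-1)^5*70 + (-1)^6*49=0
rank(M)=95


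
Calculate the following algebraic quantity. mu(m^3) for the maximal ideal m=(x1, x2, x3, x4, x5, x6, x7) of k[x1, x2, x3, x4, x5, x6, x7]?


Graded Nakayama: mu(m^d) = dim_k (m^d/m^(d+1)) = #degree-3 monomials in 7 vars
C(n+d-1,d)=C(9,3)=84


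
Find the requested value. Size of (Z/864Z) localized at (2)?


2-primary part: 864=2^5*27
Size=2^5=32


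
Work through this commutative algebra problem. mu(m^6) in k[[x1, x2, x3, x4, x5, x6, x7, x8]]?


C(n+d-1,d)=C(13,6)=1716


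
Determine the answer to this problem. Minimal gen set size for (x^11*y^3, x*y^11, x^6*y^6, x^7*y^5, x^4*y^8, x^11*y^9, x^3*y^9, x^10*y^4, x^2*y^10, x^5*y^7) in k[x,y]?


Remove redundant (divisible by others).
x^11*y^9 redundant.
Min: x^11*y^3, x^10*y^4, x^7*y^5, x^6*y^6, x^5*y^7, x^4*y^8, x^3*y^9, x^2*y^10, x*y^11
Count=9


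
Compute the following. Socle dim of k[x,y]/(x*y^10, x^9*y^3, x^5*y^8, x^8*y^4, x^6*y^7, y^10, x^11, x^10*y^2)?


Socle = ann(m) = span of standard monomials u with x*u, y*u in I (staircase corners).
Redundant generators: x*y^10
Minimal generators: x^11, x^10*y^2, x^9*y^3, x^8*y^4, x^6*y^7, x^5*y^8, y^10
Corners: x^4y^9, x^5y^7, x^7y^6, x^8y^3, x^9y^2, x^10y
Socle dim=6


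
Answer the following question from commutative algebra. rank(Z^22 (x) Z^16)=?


rank(M(x)N) = rank(M)*rank(N)
22*16 = 352


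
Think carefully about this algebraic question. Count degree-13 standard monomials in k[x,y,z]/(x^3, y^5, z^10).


Need i<3, j<5, k<10 with i+j+k=13.
For each i, j ranges over max(0,13-i-9)..min(4,13-i):
  i=0: j in [4,4] -> 1
  i=1: j in [3,4] -> 2
  i=2: j in [2,4] -> 3
H(13) = 1+2+3 = 6


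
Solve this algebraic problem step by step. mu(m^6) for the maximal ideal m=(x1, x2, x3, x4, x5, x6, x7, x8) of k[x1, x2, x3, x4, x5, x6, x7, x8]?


Graded Nakayama: mu(m^d) = dim_k (m^d/m^(d+1)) = #degree-6 monomials in 8 vars
C(n+d-1,d)=C(13,6)=1716


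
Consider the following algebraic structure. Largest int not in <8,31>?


gcd(8,31)=1 => F=ab-a-b=8*31-8-31=248-39=209


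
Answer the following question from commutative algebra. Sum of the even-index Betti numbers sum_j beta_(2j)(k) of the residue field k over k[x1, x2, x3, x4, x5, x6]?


Koszul resolution: beta_i(k)=C(n,i), n=6
sum_even C(6,i) = 2^(n-1) = 2^5 = 32


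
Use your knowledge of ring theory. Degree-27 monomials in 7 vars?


C(d+n-1,n-1)=C(33,6)=1107568


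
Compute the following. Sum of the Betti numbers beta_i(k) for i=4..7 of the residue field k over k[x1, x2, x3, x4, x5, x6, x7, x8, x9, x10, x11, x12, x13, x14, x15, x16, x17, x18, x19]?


Koszul resolution: beta_i(k)=C(n,i), n=19
C(19,4)=3876, C(19,5)=11628, C(19,6)=27132, C(19,7)=50388
Sum=93024


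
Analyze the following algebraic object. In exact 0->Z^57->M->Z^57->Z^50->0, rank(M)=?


Alt sum=0:
(-1)^0*57 + (-1)^1*? + (-1)^2*57 + (-1)^3*50=0
rank(M)=64


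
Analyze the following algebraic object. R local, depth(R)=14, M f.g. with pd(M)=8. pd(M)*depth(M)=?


pd+depth=14
depth=14-8=6
pd*depth=8*6=48


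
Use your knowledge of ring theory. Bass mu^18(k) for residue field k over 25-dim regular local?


C(n,i)=C(25,18)=480700


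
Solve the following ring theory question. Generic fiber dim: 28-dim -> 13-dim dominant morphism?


dim(fiber)=dim(X)-dim(Y)=28-13=15


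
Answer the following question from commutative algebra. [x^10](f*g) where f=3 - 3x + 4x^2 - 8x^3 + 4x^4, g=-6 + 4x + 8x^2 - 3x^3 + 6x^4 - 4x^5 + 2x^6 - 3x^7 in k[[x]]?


[x^10] = sum a_i*b_j, i+j=10
  -8*-3=24
  4*2=8
Sum=32


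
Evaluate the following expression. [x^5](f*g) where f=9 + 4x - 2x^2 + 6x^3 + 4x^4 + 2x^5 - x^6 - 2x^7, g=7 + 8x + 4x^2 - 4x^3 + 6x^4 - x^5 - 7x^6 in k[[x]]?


[x^5] = sum a_i*b_j, i+j=5
  9*-1=-9
  4*6=24
  -2*-4=8
  6*4=24
  4*8=32
  2*7=14
Sum=93


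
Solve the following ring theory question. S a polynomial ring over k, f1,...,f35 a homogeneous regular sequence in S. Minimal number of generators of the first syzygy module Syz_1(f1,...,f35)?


Regular sequence => Koszul complex is the minimal free resolution.
Syz_1 minimally generated by Koszul relations f_i*e_j - f_j*e_i (i<j): mu(Syz_1) = beta_2 = C(m,2) = m(m-1)/2
m=35
35*34/2 = 595


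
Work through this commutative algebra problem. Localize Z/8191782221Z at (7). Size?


7-primary part: 8191782221=7^10*29
Size=7^10=282475249


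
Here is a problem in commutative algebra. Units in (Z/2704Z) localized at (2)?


Local ring = Z/16Z.
phi(16) = 2^3*(2-1) = 8


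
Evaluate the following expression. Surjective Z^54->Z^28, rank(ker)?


rank(ker) = 54-28 = 26


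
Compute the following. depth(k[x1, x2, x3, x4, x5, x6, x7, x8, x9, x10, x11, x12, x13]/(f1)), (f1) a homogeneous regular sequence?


depth(R)=13
depth(R/I)=13-1=12


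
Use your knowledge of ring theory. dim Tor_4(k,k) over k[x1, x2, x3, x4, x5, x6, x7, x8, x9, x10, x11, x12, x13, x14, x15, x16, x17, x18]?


Koszul: C(n,i)=C(18,4)=3060


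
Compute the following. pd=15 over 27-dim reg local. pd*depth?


pd+depth=27
depth=27-15=12
pd*depth=15*12=180


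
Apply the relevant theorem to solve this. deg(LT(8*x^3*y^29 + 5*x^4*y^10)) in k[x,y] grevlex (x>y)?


LT: 8*x^3*y^29
deg_x=3, deg_y=29
Total=3+29=32


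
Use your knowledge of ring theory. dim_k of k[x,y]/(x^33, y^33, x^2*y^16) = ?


k[x,y]/I, I = (x^33, y^33, x^2*y^16)
Rect: 33x33=1089. Corner: (33-2)x(33-16)=527.
dim = 1089-527 = 562


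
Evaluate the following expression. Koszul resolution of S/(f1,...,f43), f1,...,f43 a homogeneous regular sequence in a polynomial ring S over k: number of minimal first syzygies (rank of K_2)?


Regular sequence => Koszul complex is the minimal free resolution.
Syz_1 minimally generated by Koszul relations f_i*e_j - f_j*e_i (i<j): mu(Syz_1) = beta_2 = C(m,2) = m(m-1)/2
m=43
43*42/2 = 903


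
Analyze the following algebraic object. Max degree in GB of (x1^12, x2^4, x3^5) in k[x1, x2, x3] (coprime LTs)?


Pure powers, coprime LTs => already GB.
Degrees: 12, 4, 5
Max=12


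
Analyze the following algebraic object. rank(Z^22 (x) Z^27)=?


rank(M(x)N) = rank(M)*rank(N)
22*27 = 594
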